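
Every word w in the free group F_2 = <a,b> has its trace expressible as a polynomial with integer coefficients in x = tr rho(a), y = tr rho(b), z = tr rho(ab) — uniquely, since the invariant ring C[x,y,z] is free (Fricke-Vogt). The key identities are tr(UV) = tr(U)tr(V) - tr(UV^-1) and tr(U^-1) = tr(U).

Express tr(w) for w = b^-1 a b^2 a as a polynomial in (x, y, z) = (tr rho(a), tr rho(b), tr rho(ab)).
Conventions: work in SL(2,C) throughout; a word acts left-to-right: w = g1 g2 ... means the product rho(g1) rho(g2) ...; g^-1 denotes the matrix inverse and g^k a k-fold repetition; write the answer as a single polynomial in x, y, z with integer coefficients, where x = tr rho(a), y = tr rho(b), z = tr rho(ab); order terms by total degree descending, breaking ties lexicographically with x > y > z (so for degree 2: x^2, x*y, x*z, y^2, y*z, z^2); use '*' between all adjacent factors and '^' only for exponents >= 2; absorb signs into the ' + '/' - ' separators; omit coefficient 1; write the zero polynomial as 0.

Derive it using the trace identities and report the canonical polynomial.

reduce: trace(b^2 a) = trace(b) * trace(a b) - trace(a)  (reduce the b square) = y*z - x
trace(b^2) = trace(b) * trace(b) - trace(1)  (reduce the b square) = y^2 - 2
reduce: trace(a b^2 a) = trace(a) * trace(b^2 a) - trace(b^2)  (reduce the a square) = x*y*z - x^2 - y^2 + 2
trace(a b a b) = trace(b a) * trace(b a) - trace(1)  (split on b) = z^2 - 2
trace(a b a) = trace(a) * trace(b a) - trace(b)  (reduce the a square) = x*z - y
so trace(a b^2 a b) = trace(b) * trace(a b a b) - trace(a b a)  (reduce the b square) = y*z^2 - x*z - y
so trace(b^-1 a b^2 a) = trace(a b^2 a) * trace(b) - trace(a b^2 a b)  (eliminate b^-1) = x*y^2*z - x^2*y - y^3 - y*z^2 + x*z + 3*y

x*y^2*z - x^2*y - y^3 - y*z^2 + x*z + 3*y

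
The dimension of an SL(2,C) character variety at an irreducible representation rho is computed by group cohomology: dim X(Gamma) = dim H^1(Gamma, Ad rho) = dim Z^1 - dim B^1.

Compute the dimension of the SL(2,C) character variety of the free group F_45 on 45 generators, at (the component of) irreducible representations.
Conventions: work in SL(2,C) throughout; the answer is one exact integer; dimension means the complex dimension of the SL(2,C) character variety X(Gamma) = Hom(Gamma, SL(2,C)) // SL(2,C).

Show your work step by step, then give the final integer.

132

Gamma = F_45 has 45 generators and no relators.
Z^1(Gamma, Ad rho) = (sl_2)^45: a cocycle is a free choice of one sl_2 vector per generator, so dim Z^1 = 3*45 = 135.
dim B^1 = 3: the coboundary map is injective because an irreducible image has centralizer 0 in sl_2.
dim X = dim H^1 = dim Z^1 - dim B^1 = 135 - 3 = 132.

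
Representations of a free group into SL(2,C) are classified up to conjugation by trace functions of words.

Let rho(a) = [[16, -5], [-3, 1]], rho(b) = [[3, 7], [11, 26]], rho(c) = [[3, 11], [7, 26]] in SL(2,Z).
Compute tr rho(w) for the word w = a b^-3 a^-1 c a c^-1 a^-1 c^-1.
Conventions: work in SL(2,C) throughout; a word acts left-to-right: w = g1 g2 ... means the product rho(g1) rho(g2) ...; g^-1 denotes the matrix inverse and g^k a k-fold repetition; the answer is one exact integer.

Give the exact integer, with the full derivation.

1685417999

rho(a) = [[16, -5], [-3, 1]]
... * rho(b^-1) = [[26, -7], [-11, 3]]  ->  [[471, -127], [-89, 24]]
... * rho(b^-1) = [[26, -7], [-11, 3]]  ->  [[13643, -3678], [-2578, 695]]
... * rho(b^-1) = [[26, -7], [-11, 3]]  ->  [[395176, -106535], [-74673, 20131]]
... * rho(a^-1) = [[1, 5], [3, 16]]  ->  [[75571, 271320], [-14280, -51269]]
... * rho(c) = [[3, 11], [7, 26]]  ->  [[2125953, 7885601], [-401723, -1490074]]
... * rho(a) = [[16, -5], [-3, 1]]  ->  [[10358445, -2744164], [-1957346, 518541]]
... * rho(c^-1) = [[26, -11], [-7, 3]]  ->  [[288528718, -122175387], [-54520783, 23086429]]
... * rho(a^-1) = [[1, 5], [3, 16]]  ->  [[-77997443, -512162602], [14738504, 96778949]]
... * rho(c^-1) = [[26, -11], [-7, 3]]  ->  [[1557204696, -678515933], [-294251539, 128213303]]
tr = 1557204696 + 128213303 = 1685417999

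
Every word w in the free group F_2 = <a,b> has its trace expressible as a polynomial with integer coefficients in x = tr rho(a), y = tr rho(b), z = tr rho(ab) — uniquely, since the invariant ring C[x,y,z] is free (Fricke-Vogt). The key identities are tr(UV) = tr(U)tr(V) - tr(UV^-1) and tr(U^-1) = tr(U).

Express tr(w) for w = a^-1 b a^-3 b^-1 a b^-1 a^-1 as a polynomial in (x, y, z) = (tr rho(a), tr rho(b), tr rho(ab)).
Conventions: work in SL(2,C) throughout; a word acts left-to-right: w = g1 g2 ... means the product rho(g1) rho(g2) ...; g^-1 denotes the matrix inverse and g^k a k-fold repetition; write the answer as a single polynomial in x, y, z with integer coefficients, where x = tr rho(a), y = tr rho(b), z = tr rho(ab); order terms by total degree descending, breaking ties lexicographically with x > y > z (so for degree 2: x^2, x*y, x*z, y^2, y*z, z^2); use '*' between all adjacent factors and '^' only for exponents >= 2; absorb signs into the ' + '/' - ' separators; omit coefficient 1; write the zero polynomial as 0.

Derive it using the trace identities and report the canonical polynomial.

so tr(a^-1 b) = tr(b) * tr(a) - tr(b a) = x*y - z
so tr(b a^-2) = tr(a^-1 b) * tr(a) - tr(a^-1 b a) = x^2*y - x*z - y
reduce: tr(a^-1 b a^-2) = tr(b a^-2) * tr(a) - tr(b a^-1) = x^3*y - x^2*z - 2*x*y + z
tr(b^2) = tr(b) * tr(b) - tr(1) = y^2 - 2
so tr(b^2 a) = tr(b) * tr(a b) - tr(a) = y*z - x
tr(a^-1 b^2) = tr(b^2) * tr(a) - tr(b^2 a) = x*y^2 - y*z - x
tr(b a^-2 b) = tr(a^-1 b^2) * tr(a) - tr(a^-1 b^2 a) = x^2*y^2 - x*y*z - x^2 - y^2 + 2
reduce: tr(b a b a) = tr(a b) * tr(a b) - tr(1)   [split at repeated a] = z^2 - 2
reduce: tr(b a b a^-1) = tr(b a b) * tr(a) - tr(b a b a) = x*y*z - x^2 - z^2 + 2
so tr(b a^-2 b a) = tr(b a b a^-1) * tr(a) - tr(b a b) = x^2*y*z - x^3 - x*z^2 - y*z + 3*x
tr(a^-1 b a^-2 b) = tr(b a^-2 b) * tr(a) - tr(b a^-2 b a) = x^3*y^2 - 2*x^2*y*z - x*y^2 + x*z^2 + y*z - x
reduce: tr(a^-1 b^-1 a^-1 b a^-1) = tr(a^-1 b a^-2) * tr(b) - tr(a^-1 b a^-2 b) = x^2*y*z - x*y^2 - x*z^2 + x
tr(b^-1 a^-1 b a) = tr(a^-1 b a) * tr(b) - tr(a^-1 b a b) = -x*y*z + x^2 + y^2 + z^2 - 2
tr(a^-1 b^-1 a^-1 b) = tr(b^-1 a^-1 b) * tr(a) - tr(b^-1 a^-1 b a) = x*y*z - y^2 - z^2 + 2
tr(a^-1 b a^-3 b^-1) = tr(a^-1 b^-1 a^-1 b a^-1) * tr(a) - tr(a^-1 b^-1 a^-1 b) = x^3*y*z - x^2*y^2 - x^2*z^2 - x*y*z + x^2 + y^2 + z^2 - 2
reduce: tr(a^2 b) = tr(a) * tr(b a) - tr(b) = x*z - y
so tr(a^2) = tr(a) * tr(a) - tr(1) = x^2 - 2
tr(a b^2 a) = tr(b) * tr(a^2 b) - tr(a^2) = x*y*z - x^2 - y^2 + 2
tr(a b^2 a b) = tr(b) * tr(a b a b) - tr(a b a) = y*z^2 - x*z - y
so tr(b^-1 a b^2 a) = tr(a b^2 a) * tr(b) - tr(a b^2 a b) = x*y^2*z - x^2*y - y^3 - y*z^2 + x*z + 3*y
tr(a^-1 b^-1 a b^2) = tr(b^-1 a b^2) * tr(a) - tr(b^-1 a b^2 a) = -x*y^2*z + x^2*y + y^3 + y*z^2 - 3*y
tr(b a^-2 b^-1 a b) = tr(a^-1 b^-1 a b^2) * tr(a) - tr(a^-1 b^-1 a b^2 a) = -x^2*y^2*z + x^3*y + x*y^3 + x*y*z^2 - 3*x*y - z
so tr(b a b a b a) = tr(b a) * tr(b a b a) - tr(b^-1 a^-1)   [split at repeated b] = z^3 - 3*z
so tr(a b a b a^-1 b) = tr(b a b a b) * tr(a) - tr(b a b a b a) = x*y*z^2 - x^2*z - z^3 - x*y + 3*z
reduce: tr(a^-1 b^-1 a b a b) = tr(a b a b a^-1) * tr(b) - tr(a b a b a^-1 b) = -x*y*z^2 + x^2*z + y^2*z + z^3 - 3*z
so tr(b a^-2 b^-1 a b a) = tr(a^-1 b^-1 a b a b) * tr(a) - tr(a^-1 b^-1 a b a b a) = -x^2*y*z^2 + x^3*z + x*y^2*z + x*z^3 - 4*x*z + y
reduce: tr(a^-2 b^-1 a b a^-1 b) = tr(b a^-2 b^-1 a b) * tr(a) - tr(b a^-2 b^-1 a b a) = -x^3*y^2*z + x^4*y + x^2*y^3 + 2*x^2*y*z^2 - x^3*z - x*y^2*z - x*z^3 - 3*x^2*y + 3*x*z - y
tr(a b a b a) = tr(a) * tr(b a b a) - tr(b a b) = x*z^2 - y*z - x
tr(b a b^-1 a b a) = tr(a b a b a) * tr(b) - tr(a b a b a b) = x*y*z^2 - y^2*z - z^3 - x*y + 3*z
tr(b^-1 a b a^-1 b a) = tr(b a b^-1 a b) * tr(a) - tr(b a b^-1 a b a) = x^2*y^2*z - x^3*y - x*y^3 - 2*x*y*z^2 + x^2*z + y^2*z + z^3 + 4*x*y - 3*z
so tr(a^-1 b^-1 a b a^-1 b) = tr(b^-1 a b a^-1 b) * tr(a) - tr(b^-1 a b a^-1 b a) = -x^2*y^2*z + x^3*y + x*y^3 + 2*x*y*z^2 - x^2*z - y^2*z - z^3 - 3*x*y + 3*z
so tr(b a^-3 b^-1 a b a^-1) = tr(a^-2 b^-1 a b a^-1 b) * tr(a) - tr(a^-2 b^-1 a b a^-1 b a) = -x^4*y^2*z + x^5*y + x^3*y^3 + 2*x^3*y*z^2 - x^4*z - x^2*z^3 - 4*x^3*y - x*y^3 - 2*x*y*z^2 + 4*x^2*z + y^2*z + z^3 + 2*x*y - 3*z
tr(b a^-3 b^-1 a b) = tr(a^-1 b^-1 a b^2 a^-1) * tr(a) - tr(a^-1 b^-1 a b^2) = -x^3*y^2*z + x^4*y + x^2*y^3 + x^2*y*z^2 + x*y^2*z - 4*x^2*y - y^3 - y*z^2 - x*z + 3*y
tr(a^-2 b a^-3 b^-1 a b) = tr(b a^-3 b^-1 a b a^-1) * tr(a) - tr(b a^-3 b^-1 a b) = -x^5*y^2*z + x^6*y + x^4*y^3 + 2*x^4*y*z^2 - x^5*z + x^3*y^2*z - x^3*z^3 - 5*x^4*y - 2*x^2*y^3 - 3*x^2*y*z^2 + 4*x^3*z + x*z^3 + 6*x^2*y + y^3 + y*z^2 - 2*x*z - 3*y
tr(a^-1 b a^-3 b^-1 a b^-1 a^-1) = tr(a^-2 b a^-3 b^-1 a) * tr(b) - tr(a^-2 b a^-3 b^-1 a b) = x^5*y^2*z - x^6*y - x^4*y^3 - 2*x^4*y*z^2 + x^5*z + x^3*z^3 + 5*x^4*y + x^2*y^3 + 2*x^2*y*z^2 - 4*x^3*z - x*y^2*z - x*z^3 - 5*x^2*y + 2*x*z + y

x^5*y^2*z - x^6*y - x^4*y^3 - 2*x^4*y*z^2 + x^5*z + x^3*z^3 + 5*x^4*y + x^2*y^3 + 2*x^2*y*z^2 - 4*x^3*z - x*y^2*z - x*z^3 - 5*x^2*y + 2*x*z + y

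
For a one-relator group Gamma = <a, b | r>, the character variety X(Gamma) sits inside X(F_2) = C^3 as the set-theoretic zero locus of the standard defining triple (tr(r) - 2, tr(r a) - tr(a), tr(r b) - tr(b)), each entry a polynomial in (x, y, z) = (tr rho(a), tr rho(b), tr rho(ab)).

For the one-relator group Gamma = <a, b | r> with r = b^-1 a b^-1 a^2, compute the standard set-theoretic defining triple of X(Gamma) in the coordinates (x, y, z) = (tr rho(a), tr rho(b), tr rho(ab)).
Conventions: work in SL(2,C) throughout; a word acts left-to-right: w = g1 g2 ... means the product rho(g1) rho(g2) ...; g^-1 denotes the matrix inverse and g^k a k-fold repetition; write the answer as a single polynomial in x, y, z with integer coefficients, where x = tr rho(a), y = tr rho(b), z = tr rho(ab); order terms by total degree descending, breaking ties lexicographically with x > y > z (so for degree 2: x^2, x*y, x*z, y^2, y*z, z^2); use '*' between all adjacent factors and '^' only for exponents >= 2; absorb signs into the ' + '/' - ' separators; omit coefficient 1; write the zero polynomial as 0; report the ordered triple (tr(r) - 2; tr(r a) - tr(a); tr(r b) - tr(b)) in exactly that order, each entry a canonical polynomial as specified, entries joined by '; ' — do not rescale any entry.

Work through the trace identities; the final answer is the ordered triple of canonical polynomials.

x^3*y^2 - 2*x^2*y*z - x*y^2 + x*z^2 + y*z - x - 2; x^4*y^2 - 2*x^3*y*z - 2*x^2*y^2 + x^2*z^2 + 3*x*y*z - x^2 - z^2 - x + 2; x^3*y - x^2*z - 2*x*y - y + z

trace(a^2) = trace(a)*trace(a) - trace(1) = x^2 - 2
trace(a^3) = trace(a)*trace(a^2) - trace(a) = x^3 - 3*x
trace(a b a) = trace(a)*trace(b a) - trace(b) = x*z - y
trace(a^3 b) = trace(a)*trace(a b a) - trace(a b) = x^2*z - x*y - z
trace(a b^-1 a^2) = trace(a^3)*trace(b) - trace(a^3 b) = x^3*y - x^2*z - 2*x*y + z
trace(b a b a) = trace(b a)*trace(b a) - trace(1) = z^2 - 2
trace(b a b) = trace(b)*trace(a b) - trace(a) = y*z - x
trace(a^2 b a b) = trace(a)*trace(b a b a) - trace(b a b) = x*z^2 - y*z - x
trace(a b^-1 a^2 b) = trace(a^2 b a)*trace(b) - trace(a^2 b a b) = x^2*y*z - x*y^2 - x*z^2 + x
trace(b^-1 a b^-1 a^2) = trace(a b^-1 a^2)*trace(b) - trace(a b^-1 a^2 b) = x^3*y^2 - 2*x^2*y*z - x*y^2 + x*z^2 + y*z - x
trace(a^4) = trace(a)*trace(a^3) - trace(a^2)   [square of a] = x^4 - 4*x^2 + 2
trace(a^4 b) = trace(a)*trace(a b a^2) - trace(a b a)   [square of a] = x^3*z - x^2*y - 2*x*z + y
trace(a b^-1 a^3) = trace(a^4)*trace(b) - trace(a^4 b)   [inverse elimination on b] = x^4*y - x^3*z - 3*x^2*y + 2*x*z + y
trace(a^3 b a b) = trace(a)*trace(a b a b a) - trace(a b a b)   [square of a] = x^2*z^2 - x*y*z - x^2 - z^2 + 2
trace(a b^-1 a^3 b) = trace(a^3 b a)*trace(b) - trace(a^3 b a b)   [inverse elimination on b] = x^3*y*z - x^2*y^2 - x^2*z^2 - x*y*z + x^2 + y^2 + z^2 - 2
trace(b^-1 a b^-1 a^3) = trace(a b^-1 a^3)*trace(b) - trace(a b^-1 a^3 b)   [inverse elimination on b] = x^4*y^2 - 2*x^3*y*z - 2*x^2*y^2 + x^2*z^2 + 3*x*y*z - x^2 - z^2 + 2
assemble the triple (trace(r) - 2; trace(r a) - x; trace(r b) - y)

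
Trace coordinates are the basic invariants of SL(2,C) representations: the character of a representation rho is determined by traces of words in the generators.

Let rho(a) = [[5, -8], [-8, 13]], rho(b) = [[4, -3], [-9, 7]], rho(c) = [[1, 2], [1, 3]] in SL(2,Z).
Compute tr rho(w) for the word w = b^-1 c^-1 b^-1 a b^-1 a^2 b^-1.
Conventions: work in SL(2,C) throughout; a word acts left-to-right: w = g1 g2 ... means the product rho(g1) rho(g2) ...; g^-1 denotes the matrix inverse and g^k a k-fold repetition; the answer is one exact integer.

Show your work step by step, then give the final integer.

rho(b^-1) = [[7, 3], [9, 4]]
... * rho(c^-1) = [[3, -2], [-1, 1]]  ->  [[18, -11], [23, -14]]
... * rho(b^-1) = [[7, 3], [9, 4]]  ->  [[27, 10], [35, 13]]
... * rho(a) = [[5, -8], [-8, 13]]  ->  [[55, -86], [71, -111]]
... * rho(b^-1) = [[7, 3], [9, 4]]  ->  [[-389, -179], [-502, -231]]
... * rho(a) = [[5, -8], [-8, 13]]  ->  [[-513, 785], [-662, 1013]]
... * rho(a) = [[5, -8], [-8, 13]]  ->  [[-8845, 14309], [-11414, 18465]]
... * rho(b^-1) = [[7, 3], [9, 4]]  ->  [[66866, 30701], [86287, 39618]]
tr = 66866 + 39618 = 106484

106484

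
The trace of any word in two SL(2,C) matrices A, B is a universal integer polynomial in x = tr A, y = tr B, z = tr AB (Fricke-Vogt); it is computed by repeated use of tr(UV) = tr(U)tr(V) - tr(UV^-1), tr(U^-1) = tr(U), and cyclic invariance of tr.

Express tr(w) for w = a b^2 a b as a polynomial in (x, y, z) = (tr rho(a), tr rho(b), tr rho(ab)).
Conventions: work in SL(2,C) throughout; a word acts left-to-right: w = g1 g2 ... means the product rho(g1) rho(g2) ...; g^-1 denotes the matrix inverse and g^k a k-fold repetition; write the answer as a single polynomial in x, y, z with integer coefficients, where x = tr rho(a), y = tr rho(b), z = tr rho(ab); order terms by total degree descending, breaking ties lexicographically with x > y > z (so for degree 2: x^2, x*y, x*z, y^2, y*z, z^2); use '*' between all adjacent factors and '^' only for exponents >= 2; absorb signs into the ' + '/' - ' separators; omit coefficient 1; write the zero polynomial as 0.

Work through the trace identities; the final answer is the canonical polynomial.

y*z^2 - x*z - y

trace(a b a b) = trace(a b) trace(a b) - trace(1) = z^2 - 2
trace(a b a) = trace(a) trace(b a) - trace(b) = x*z - y
trace(a b^2 a b) = trace(b) trace(a b a b) - trace(a b a) = y*z^2 - x*z - y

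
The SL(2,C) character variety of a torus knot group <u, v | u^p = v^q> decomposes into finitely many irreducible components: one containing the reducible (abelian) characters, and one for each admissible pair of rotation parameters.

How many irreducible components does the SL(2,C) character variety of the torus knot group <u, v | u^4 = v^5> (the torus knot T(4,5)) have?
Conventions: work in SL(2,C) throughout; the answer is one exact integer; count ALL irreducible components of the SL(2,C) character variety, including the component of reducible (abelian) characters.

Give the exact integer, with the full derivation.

7

Gamma = < u, v | u^4 = v^5 > (torus knot T(4,5)); the central element u^4 = v^5 acts as +I or -I in any irreducible SL(2,C) representation.
On an irreducible component, tr(u) is locked at 2*cos(pi*alpha/4) for some alpha in 1..3, and tr(v) at 2*cos(pi*beta/5) for some beta in 1..4.
u^4 = (-1)^alpha I and v^5 = (-1)^beta I must agree, so alpha and beta have equal parity.
count pairs: odd alpha (2 choices) x odd beta (2), plus even alpha (1) x even beta (2): 2*2 + 1*2 = 6.
That is 6 components of irreducible characters, and with the reducible (abelian) component the total is 7.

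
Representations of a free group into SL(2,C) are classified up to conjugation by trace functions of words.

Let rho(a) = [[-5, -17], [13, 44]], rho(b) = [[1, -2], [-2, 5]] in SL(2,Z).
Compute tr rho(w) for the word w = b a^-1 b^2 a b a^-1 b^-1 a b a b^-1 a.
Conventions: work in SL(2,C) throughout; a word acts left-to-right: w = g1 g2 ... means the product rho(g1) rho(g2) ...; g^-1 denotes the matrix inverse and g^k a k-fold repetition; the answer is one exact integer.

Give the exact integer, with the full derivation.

-12169015329

rho(b) = [[1, -2], [-2, 5]]
... * rho(a^-1) = [[44, 17], [-13, -5]]  ->  [[70, 27], [-153, -59]]
... * rho(b) = [[1, -2], [-2, 5]]  ->  [[16, -5], [-35, 11]]
... * rho(b) = [[1, -2], [-2, 5]]  ->  [[26, -57], [-57, 125]]
... * rho(a) = [[-5, -17], [13, 44]]  ->  [[-871, -2950], [1910, 6469]]
... * rho(b) = [[1, -2], [-2, 5]]  ->  [[5029, -13008], [-11028, 28525]]
... * rho(a^-1) = [[44, 17], [-13, -5]]  ->  [[390380, 150533], [-856057, -330101]]
... * rho(b^-1) = [[5, 2], [2, 1]]  ->  [[2252966, 931293], [-4940487, -2042215]]
... * rho(a) = [[-5, -17], [13, 44]]  ->  [[841979, 2676470], [-1846360, -5869181]]
... * rho(b) = [[1, -2], [-2, 5]]  ->  [[-4510961, 11698392], [9892002, -25653185]]
... * rho(a) = [[-5, -17], [13, 44]]  ->  [[174633901, 591415585], [-382951415, -1296904174]]
... * rho(b^-1) = [[5, 2], [2, 1]]  ->  [[2056000675, 940683387], [-4508565423, -2062807004]]
... * rho(a) = [[-5, -17], [13, 44]]  ->  [[1948880656, 6438057553], [-4273663937, -14117895985]]
tr = 1948880656 + -14117895985 = -12169015329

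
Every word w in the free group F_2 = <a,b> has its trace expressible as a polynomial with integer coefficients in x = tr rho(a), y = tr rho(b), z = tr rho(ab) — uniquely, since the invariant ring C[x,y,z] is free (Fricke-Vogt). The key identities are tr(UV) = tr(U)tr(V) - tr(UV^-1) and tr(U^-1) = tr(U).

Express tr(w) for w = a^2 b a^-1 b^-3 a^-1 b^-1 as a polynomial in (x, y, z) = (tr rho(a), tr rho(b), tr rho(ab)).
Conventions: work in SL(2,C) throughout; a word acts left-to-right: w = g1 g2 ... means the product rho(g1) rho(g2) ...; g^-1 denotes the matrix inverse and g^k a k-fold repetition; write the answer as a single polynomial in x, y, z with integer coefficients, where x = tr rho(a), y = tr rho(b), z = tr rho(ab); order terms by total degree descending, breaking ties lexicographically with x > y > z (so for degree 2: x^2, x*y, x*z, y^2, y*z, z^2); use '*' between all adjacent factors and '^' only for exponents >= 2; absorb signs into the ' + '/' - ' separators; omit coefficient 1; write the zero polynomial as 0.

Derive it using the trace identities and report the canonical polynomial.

reduce: tr(a^2) = tr(a)*tr(a) - tr(1)   [square of a] = x^2 - 2
tr(b a^2) = tr(a)*tr(b a) - tr(b)   [square of a] = x*z - y
tr(a^2 b a) = tr(a)*tr(b a^2) - tr(b a)   [square of a] = x^2*z - x*y - z
so tr(b a b a) = tr(b a)*tr(b a) - tr(1)   [split at a repeated b] = z^2 - 2
reduce: tr(b a b) = tr(b)*tr(a b) - tr(a)   [square of b] = y*z - x
reduce: tr(a^2 b a b) = tr(a)*tr(b a b a) - tr(b a b)   [square of a] = x*z^2 - y*z - x
reduce: tr(b^-1 a^2 b a) = tr(a^2 b a)*tr(b) - tr(a^2 b a b)   [inverse elimination on b] = x^2*y*z - x*y^2 - x*z^2 + x
so tr(b^-1 a^2 b a^-1) = tr(b^-1 a^2 b)*tr(a) - tr(b^-1 a^2 b a)   [inverse elimination on a] = -x^2*y*z + x^3 + x*y^2 + x*z^2 - 3*x
so tr(b^-1 a^2 b a^-1 b^-1) = tr(b^-1 a^2 b a^-1)*tr(b) - tr(b^-1 a^2 b a^-1 b)   [inverse elimination on b] = -x^2*y^2*z + x^3*y + x*y^3 + x*y*z^2 - 3*x*y - z
reduce: tr(a^2 b a^-1 b^-3) = tr(b^-1 a^2 b a^-1 b^-1)*tr(b) - tr(b^-1 a^2 b a^-1)   [inverse elimination on b] = -x^2*y^3*z + x^3*y^2 + x*y^4 + x*y^2*z^2 + x^2*y*z - x^3 - 4*x*y^2 - x*z^2 - y*z + 3*x
reduce: tr(b^-1 a^2 b a^-1 b^-3) = tr(a^2 b a^-1 b^-3)*tr(b) - tr(a^2 b a^-1 b^-2)   [inverse elimination on b] = -x^2*y^4*z + x^3*y^3 + x*y^5 + x*y^3*z^2 + 2*x^2*y^2*z - 2*x^3*y - 5*x*y^3 - 2*x*y*z^2 - y^2*z + 6*x*y + z
so tr(a^3) = tr(a)*tr(a^2) - tr(a)   [square of a] = x^3 - 3*x
tr(b^-1 a^3) = tr(a^3)*tr(b) - tr(a^3 b)   [inverse elimination on b] = x^3*y - x^2*z - 2*x*y + z
tr(a^3 b a) = tr(a)*tr(b a^3) - tr(b a^2)   [square of a] = x^3*z - x^2*y - 2*x*z + y
so tr(a^3 b a b) = tr(a)*tr(b a b a^2) - tr(b a b a)   [square of a] = x^2*z^2 - x*y*z - x^2 - z^2 + 2
reduce: tr(b^-1 a^3 b a) = tr(a^3 b a)*tr(b) - tr(a^3 b a b)   [inverse elimination on b] = x^3*y*z - x^2*y^2 - x^2*z^2 - x*y*z + x^2 + y^2 + z^2 - 2
so tr(b^-2 a^3 b a) = tr(b^-1 a^3 b a)*tr(b) - tr(b^-1 a^3 b a b)   [inverse elimination on b] = x^3*y^2*z - x^2*y^3 - x^2*y*z^2 - x^3*z - x*y^2*z + 2*x^2*y + y^3 + y*z^2 + 2*x*z - 3*y
tr(b^-2 a^3 b a^-1) = tr(b^-2 a^3 b)*tr(a) - tr(b^-2 a^3 b a)   [inverse elimination on a] = -x^3*y^2*z + x^4*y + x^2*y^3 + x^2*y*z^2 + x*y^2*z - 4*x^2*y - y^3 - y*z^2 - x*z + 3*y
reduce: tr(b a^3 b) = tr(b)*tr(a^3 b) - tr(a^3)   [square of b] = x^2*y*z - x^3 - x*y^2 - y*z + 3*x
tr(a^3 b a^-1 b) = tr(b a^3 b)*tr(a) - tr(b a^3 b a)   [inverse elimination on a] = x^3*y*z - x^4 - x^2*y^2 - x^2*z^2 + 4*x^2 + z^2 - 2
tr(b^-1 a^3 b a^-1) = tr(a^3 b a^-1)*tr(b) - tr(a^3 b a^-1 b)   [inverse elimination on b] = -x^3*y*z + x^4 + x^2*y^2 + x^2*z^2 + x*y*z - 4*x^2 - y^2 - z^2 + 2
tr(a^2 b a^-1 b^-3 a) = tr(b^-2 a^3 b a^-1)*tr(b) - tr(b^-2 a^3 b a^-1 b)   [inverse elimination on b] = -x^3*y^3*z + x^4*y^2 + x^2*y^4 + x^2*y^2*z^2 + x^3*y*z + x*y^3*z - x^4 - 5*x^2*y^2 - x^2*z^2 - y^4 - y^2*z^2 - 2*x*y*z + 4*x^2 + 4*y^2 + z^2 - 2
tr(b a^2 b) = tr(b)*tr(a^2 b) - tr(a^2)   [square of b] = x*y*z - x^2 - y^2 + 2
so tr(b^2 a b a) = tr(b)*tr(a b a b) - tr(a b a)   [square of b] = y*z^2 - x*z - y
so tr(b^2 a b) = tr(b)*tr(a b^2) - tr(a b)   [square of b] = y^2*z - x*y - z
reduce: tr(b a b a^2 b) = tr(a)*tr(b^2 a b a) - tr(b^2 a b)   [square of a] = x*y*z^2 - x^2*z - y^2*z + z
reduce: tr(b a b a b a) = tr(a b)*tr(a b a b) - tr(a^-1 b^-1)   [split at a repeated a] = z^3 - 3*z
so tr(b a b a^2 b a) = tr(a)*tr(b a b a b a) - tr(b a b a b)   [square of a] = x*z^3 - y*z^2 - 2*x*z + y
tr(a b a^2 b a^-1 b) = tr(b a b a^2 b)*tr(a) - tr(b a b a^2 b a)   [inverse elimination on a] = x^2*y*z^2 - x^3*z - x*y^2*z - x*z^3 + y*z^2 + 3*x*z - y
tr(b^-1 a b a^2 b a^-1) = tr(a b a^2 b a^-1)*tr(b) - tr(a b a^2 b a^-1 b)   [inverse elimination on b] = -x^2*y*z^2 + x^3*z + 2*x*y^2*z + x*z^3 - x^2*y - y^3 - y*z^2 - 3*x*z + 3*y
tr(b^-2 a b a^2 b a^-1) = tr(b^-1 a b a^2 b a^-1)*tr(b) - tr(b^-1 a b a^2 b a^-1 b)   [inverse elimination on b] = -x^2*y^2*z^2 + x^3*y*z + 2*x*y^3*z + x*y*z^3 - x^2*y^2 - y^4 - y^2*z^2 - 4*x*y*z + x^2 + 4*y^2 - 2
so tr(a^2 b a^-1 b^-3 a b) = tr(b^-2 a b a^2 b a^-1)*tr(b) - tr(b^-2 a b a^2 b a^-1 b)   [inverse elimination on b] = -x^2*y^3*z^2 + x^3*y^2*z + 2*x*y^4*z + x*y^2*z^3 - x^2*y^3 + x^2*y*z^2 - y^5 - y^3*z^2 - x^3*z - 6*x*y^2*z - x*z^3 + 2*x^2*y + 5*y^3 + y*z^2 + 3*x*z - 5*y
tr(b^-1 a^2 b a^-1 b^-3 a) = tr(a^2 b a^-1 b^-3 a)*tr(b) - tr(a^2 b a^-1 b^-3 a b)   [inverse elimination on b] = -x^3*y^4*z + x^4*y^3 + x^2*y^5 + 2*x^2*y^3*z^2 - x*y^4*z - x*y^2*z^3 - x^4*y - 4*x^2*y^3 - 2*x^2*y*z^2 + x^3*z + 4*x*y^2*z + x*z^3 + 2*x^2*y - y^3 - 3*x*z + 3*y
so tr(a^2 b a^-1 b^-3 a^-1 b^-1) = tr(b^-1 a^2 b a^-1 b^-3)*tr(a) - tr(b^-1 a^2 b a^-1 b^-3 a)   [inverse elimination on a] = -x^2*y^3*z^2 + 2*x^3*y^2*z + x*y^4*z + x*y^2*z^3 - x^4*y - x^2*y^3 - x^3*z - 5*x*y^2*z - x*z^3 + 4*x^2*y + y^3 + 4*x*z - 3*y

-x^2*y^3*z^2 + 2*x^3*y^2*z + x*y^4*z + x*y^2*z^3 - x^4*y - x^2*y^3 - x^3*z - 5*x*y^2*z - x*z^3 + 4*x^2*y + y^3 + 4*x*z - 3*y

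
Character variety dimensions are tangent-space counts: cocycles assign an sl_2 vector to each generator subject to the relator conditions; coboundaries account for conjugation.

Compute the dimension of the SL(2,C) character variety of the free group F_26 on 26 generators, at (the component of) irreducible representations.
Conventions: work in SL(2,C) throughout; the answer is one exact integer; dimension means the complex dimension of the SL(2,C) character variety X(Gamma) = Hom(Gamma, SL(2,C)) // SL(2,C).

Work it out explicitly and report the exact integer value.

Here Gamma is free of rank 26 — no relator constrains a cocycle.
Z^1(Gamma, Ad rho) = (sl_2)^26: a cocycle is a free choice of one sl_2 vector per generator, so dim Z^1 = 3*26 = 78.
Irreducibility makes the coboundary map sl_2 -> Z^1 injective (trivial centralizer), so dim B^1 = 3.
Therefore dim X = 78 - 3 = 75.

75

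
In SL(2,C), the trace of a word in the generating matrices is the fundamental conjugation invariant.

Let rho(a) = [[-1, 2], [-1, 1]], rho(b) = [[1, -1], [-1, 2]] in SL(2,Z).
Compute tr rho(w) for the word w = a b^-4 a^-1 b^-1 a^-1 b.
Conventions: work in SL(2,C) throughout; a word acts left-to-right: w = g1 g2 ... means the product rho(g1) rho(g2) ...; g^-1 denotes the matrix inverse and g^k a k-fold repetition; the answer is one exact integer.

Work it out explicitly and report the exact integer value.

rho(a) = [[-1, 2], [-1, 1]]
... * rho(b^-1) = [[2, 1], [1, 1]]  ->  [[0, 1], [-1, 0]]
... * rho(b^-1) = [[2, 1], [1, 1]]  ->  [[1, 1], [-2, -1]]
... * rho(b^-1) = [[2, 1], [1, 1]]  ->  [[3, 2], [-5, -3]]
... * rho(b^-1) = [[2, 1], [1, 1]]  ->  [[8, 5], [-13, -8]]
... * rho(a^-1) = [[1, -2], [1, -1]]  ->  [[13, -21], [-21, 34]]
... * rho(b^-1) = [[2, 1], [1, 1]]  ->  [[5, -8], [-8, 13]]
... * rho(a^-1) = [[1, -2], [1, -1]]  ->  [[-3, -2], [5, 3]]
... * rho(b) = [[1, -1], [-1, 2]]  ->  [[-1, -1], [2, 1]]
tr = -1 + 1 = 0

0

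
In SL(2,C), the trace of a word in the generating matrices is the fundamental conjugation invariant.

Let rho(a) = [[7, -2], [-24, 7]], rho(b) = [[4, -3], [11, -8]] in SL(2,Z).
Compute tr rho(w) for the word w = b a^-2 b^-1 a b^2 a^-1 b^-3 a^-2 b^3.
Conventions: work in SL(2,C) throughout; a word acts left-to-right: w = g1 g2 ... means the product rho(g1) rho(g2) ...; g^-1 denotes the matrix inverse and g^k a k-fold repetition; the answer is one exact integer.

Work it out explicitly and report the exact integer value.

rho(b) = [[4, -3], [11, -8]]
... * rho(a^-1) = [[7, 2], [24, 7]]  ->  [[-44, -13], [-115, -34]]
... * rho(a^-1) = [[7, 2], [24, 7]]  ->  [[-620, -179], [-1621, -468]]
... * rho(b^-1) = [[-8, 3], [-11, 4]]  ->  [[6929, -2576], [18116, -6735]]
... * rho(a) = [[7, -2], [-24, 7]]  ->  [[110327, -31890], [288452, -83377]]
... * rho(b) = [[4, -3], [11, -8]]  ->  [[90518, -75861], [236661, -198340]]
... * rho(b) = [[4, -3], [11, -8]]  ->  [[-472399, 335334], [-1235096, 876737]]
... * rho(a^-1) = [[7, 2], [24, 7]]  ->  [[4741223, 1402540], [12396016, 3666967]]
... * rho(b^-1) = [[-8, 3], [-11, 4]]  ->  [[-53357724, 19833829], [-139504765, 51855916]]
... * rho(b^-1) = [[-8, 3], [-11, 4]]  ->  [[208689673, -80737856], [545623044, -211090631]]
... * rho(b^-1) = [[-8, 3], [-11, 4]]  ->  [[-781400968, 303117595], [-2042987411, 792506608]]
... * rho(a^-1) = [[7, 2], [24, 7]]  ->  [[1805015504, 559021229], [4719246715, 1461571434]]
... * rho(a^-1) = [[7, 2], [24, 7]]  ->  [[26051618024, 7523179611], [68112441421, 19669493468]]
... * rho(b) = [[4, -3], [11, -8]]  ->  [[186961447817, -138340290960], [488814193832, -361693272007]]
... * rho(b) = [[4, -3], [11, -8]]  ->  [[-773897409292, 545837984229], [-2023369216749, 1427103594560]]
... * rho(b) = [[4, -3], [11, -8]]  ->  [[2908628189351, -2045011645956], [7604662673164, -5346721106233]]
tr = 2908628189351 + -5346721106233 = -2438092916882

-2438092916882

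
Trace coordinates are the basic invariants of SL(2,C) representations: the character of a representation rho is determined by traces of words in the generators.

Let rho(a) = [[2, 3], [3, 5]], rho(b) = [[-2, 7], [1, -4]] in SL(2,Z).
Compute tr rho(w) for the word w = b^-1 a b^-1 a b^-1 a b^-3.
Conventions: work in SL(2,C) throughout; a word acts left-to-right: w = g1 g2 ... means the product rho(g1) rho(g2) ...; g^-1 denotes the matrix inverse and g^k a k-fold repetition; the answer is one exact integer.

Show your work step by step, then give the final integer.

14665133

rho(b^-1) = [[-4, -7], [-1, -2]]
... * rho(a) = [[2, 3], [3, 5]]  ->  [[-29, -47], [-8, -13]]
... * rho(b^-1) = [[-4, -7], [-1, -2]]  ->  [[163, 297], [45, 82]]
... * rho(a) = [[2, 3], [3, 5]]  ->  [[1217, 1974], [336, 545]]
... * rho(b^-1) = [[-4, -7], [-1, -2]]  ->  [[-6842, -12467], [-1889, -3442]]
... * rho(a) = [[2, 3], [3, 5]]  ->  [[-51085, -82861], [-14104, -22877]]
... * rho(b^-1) = [[-4, -7], [-1, -2]]  ->  [[287201, 523317], [79293, 144482]]
... * rho(b^-1) = [[-4, -7], [-1, -2]]  ->  [[-1672121, -3057041], [-461654, -844015]]
... * rho(b^-1) = [[-4, -7], [-1, -2]]  ->  [[9745525, 17818929], [2690631, 4919608]]
tr = 9745525 + 4919608 = 14665133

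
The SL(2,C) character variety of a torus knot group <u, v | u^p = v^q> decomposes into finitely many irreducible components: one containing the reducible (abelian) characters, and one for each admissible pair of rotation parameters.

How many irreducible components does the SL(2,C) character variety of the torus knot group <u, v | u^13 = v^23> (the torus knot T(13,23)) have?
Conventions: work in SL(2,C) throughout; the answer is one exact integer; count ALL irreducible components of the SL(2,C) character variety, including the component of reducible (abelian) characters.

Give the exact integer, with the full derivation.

133

Gamma = < u, v | u^13 = v^23 > (torus knot T(13,23)); the central element u^13 = v^23 acts as +I or -I in any irreducible SL(2,C) representation.
So on each irreducible component the traces are pinned: tr(u) = 2*cos(pi*alpha/13) with 1 <= alpha <= 12, tr(v) = 2*cos(pi*beta/23) with 1 <= beta <= 22.
The two central values (-1)^alpha I and (-1)^beta I must be the same matrix, so alpha and beta share a parity.
Enumerate parity-matched pairs: 6*11 odd-odd plus 6*11 even-even gives 132.
components with irreducible characters: 132; plus the single component of reducible (abelian) characters: total 133.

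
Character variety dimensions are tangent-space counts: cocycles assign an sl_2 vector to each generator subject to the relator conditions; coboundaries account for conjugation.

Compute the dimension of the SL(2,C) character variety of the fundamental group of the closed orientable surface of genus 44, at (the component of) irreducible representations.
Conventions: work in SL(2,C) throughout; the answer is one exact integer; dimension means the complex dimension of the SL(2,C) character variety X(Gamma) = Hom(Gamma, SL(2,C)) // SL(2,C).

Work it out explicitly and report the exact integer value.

258

pi_1 of the closed genus-44 surface has 88 generators bound by the single product-of-commutators relator.
Before the relator condition, cocycle space has dim 3*88 = 264.
At an irreducible rho, H^2 = coker(d_2) vanishes (Poincare duality: H^2 is dual to H^0 = invariants = 0), so d_2 is surjective onto sl_2 and dim Z^1 = 264 - 3 = 261.
Coboundaries contribute dim B^1 = 3 (injective at irreducible rho).
dim H^1 = 261 - 3 = 258 = dim X.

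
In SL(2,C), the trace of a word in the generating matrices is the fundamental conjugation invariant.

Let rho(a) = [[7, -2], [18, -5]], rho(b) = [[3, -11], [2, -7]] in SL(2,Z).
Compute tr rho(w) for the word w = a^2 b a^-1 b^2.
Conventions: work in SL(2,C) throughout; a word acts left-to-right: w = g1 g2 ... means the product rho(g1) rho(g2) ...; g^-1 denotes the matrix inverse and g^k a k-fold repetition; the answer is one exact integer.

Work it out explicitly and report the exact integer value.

159130

rho(a) = [[7, -2], [18, -5]]
... * rho(a) = [[7, -2], [18, -5]]  ->  [[13, -4], [36, -11]]
... * rho(b) = [[3, -11], [2, -7]]  ->  [[31, -115], [86, -319]]
... * rho(a^-1) = [[-5, 2], [-18, 7]]  ->  [[1915, -743], [5312, -2061]]
... * rho(b) = [[3, -11], [2, -7]]  ->  [[4259, -15864], [11814, -44005]]
... * rho(b) = [[3, -11], [2, -7]]  ->  [[-18951, 64199], [-52568, 178081]]
tr = -18951 + 178081 = 159130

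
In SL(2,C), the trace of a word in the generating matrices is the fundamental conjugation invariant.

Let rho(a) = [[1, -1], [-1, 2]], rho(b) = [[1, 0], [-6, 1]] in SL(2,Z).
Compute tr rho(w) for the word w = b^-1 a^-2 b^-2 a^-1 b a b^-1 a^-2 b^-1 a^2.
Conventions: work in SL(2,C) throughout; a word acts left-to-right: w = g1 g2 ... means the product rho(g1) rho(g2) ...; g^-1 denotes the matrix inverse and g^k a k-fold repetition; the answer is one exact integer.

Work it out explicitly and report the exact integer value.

rho(b^-1) = [[1, 0], [6, 1]]
... * rho(a^-1) = [[2, 1], [1, 1]]  ->  [[2, 1], [13, 7]]
... * rho(a^-1) = [[2, 1], [1, 1]]  ->  [[5, 3], [33, 20]]
... * rho(b^-1) = [[1, 0], [6, 1]]  ->  [[23, 3], [153, 20]]
... * rho(b^-1) = [[1, 0], [6, 1]]  ->  [[41, 3], [273, 20]]
... * rho(a^-1) = [[2, 1], [1, 1]]  ->  [[85, 44], [566, 293]]
... * rho(b) = [[1, 0], [-6, 1]]  ->  [[-179, 44], [-1192, 293]]
... * rho(a) = [[1, -1], [-1, 2]]  ->  [[-223, 267], [-1485, 1778]]
... * rho(b^-1) = [[1, 0], [6, 1]]  ->  [[1379, 267], [9183, 1778]]
... * rho(a^-1) = [[2, 1], [1, 1]]  ->  [[3025, 1646], [20144, 10961]]
... * rho(a^-1) = [[2, 1], [1, 1]]  ->  [[7696, 4671], [51249, 31105]]
... * rho(b^-1) = [[1, 0], [6, 1]]  ->  [[35722, 4671], [237879, 31105]]
... * rho(a) = [[1, -1], [-1, 2]]  ->  [[31051, -26380], [206774, -175669]]
... * rho(a) = [[1, -1], [-1, 2]]  ->  [[57431, -83811], [382443, -558112]]
tr = 57431 + -558112 = -500681

-500681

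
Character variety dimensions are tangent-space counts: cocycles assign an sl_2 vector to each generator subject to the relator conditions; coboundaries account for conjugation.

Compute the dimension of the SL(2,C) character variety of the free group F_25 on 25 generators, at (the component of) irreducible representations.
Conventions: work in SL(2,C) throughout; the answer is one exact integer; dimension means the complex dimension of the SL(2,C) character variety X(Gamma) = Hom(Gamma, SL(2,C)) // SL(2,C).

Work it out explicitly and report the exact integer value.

The free group F_25: 25 generators, no relators.
Z^1(Gamma, Ad rho) = (sl_2)^25: a cocycle is a free choice of one sl_2 vector per generator, so dim Z^1 = 3*25 = 75.
At an irreducible rho the centralizer of the image in sl_2 is 0, so the coboundary map sl_2 -> Z^1 is injective: dim B^1 = 3.
dim X = dim H^1 = dim Z^1 - dim B^1 = 75 - 3 = 72.

72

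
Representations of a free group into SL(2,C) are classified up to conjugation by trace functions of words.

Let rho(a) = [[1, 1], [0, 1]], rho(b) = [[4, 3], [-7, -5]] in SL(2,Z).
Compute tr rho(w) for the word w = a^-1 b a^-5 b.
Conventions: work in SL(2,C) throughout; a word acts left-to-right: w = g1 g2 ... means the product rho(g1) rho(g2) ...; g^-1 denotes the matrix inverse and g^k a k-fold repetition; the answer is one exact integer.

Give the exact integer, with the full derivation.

202

rho(a^-1) = [[1, -1], [0, 1]]
... * rho(b) = [[4, 3], [-7, -5]]  ->  [[11, 8], [-7, -5]]
... * rho(a^-1) = [[1, -1], [0, 1]]  ->  [[11, -3], [-7, 2]]
... * rho(a^-1) = [[1, -1], [0, 1]]  ->  [[11, -14], [-7, 9]]
... * rho(a^-1) = [[1, -1], [0, 1]]  ->  [[11, -25], [-7, 16]]
... * rho(a^-1) = [[1, -1], [0, 1]]  ->  [[11, -36], [-7, 23]]
... * rho(a^-1) = [[1, -1], [0, 1]]  ->  [[11, -47], [-7, 30]]
... * rho(b) = [[4, 3], [-7, -5]]  ->  [[373, 268], [-238, -171]]
tr = 373 + -171 = 202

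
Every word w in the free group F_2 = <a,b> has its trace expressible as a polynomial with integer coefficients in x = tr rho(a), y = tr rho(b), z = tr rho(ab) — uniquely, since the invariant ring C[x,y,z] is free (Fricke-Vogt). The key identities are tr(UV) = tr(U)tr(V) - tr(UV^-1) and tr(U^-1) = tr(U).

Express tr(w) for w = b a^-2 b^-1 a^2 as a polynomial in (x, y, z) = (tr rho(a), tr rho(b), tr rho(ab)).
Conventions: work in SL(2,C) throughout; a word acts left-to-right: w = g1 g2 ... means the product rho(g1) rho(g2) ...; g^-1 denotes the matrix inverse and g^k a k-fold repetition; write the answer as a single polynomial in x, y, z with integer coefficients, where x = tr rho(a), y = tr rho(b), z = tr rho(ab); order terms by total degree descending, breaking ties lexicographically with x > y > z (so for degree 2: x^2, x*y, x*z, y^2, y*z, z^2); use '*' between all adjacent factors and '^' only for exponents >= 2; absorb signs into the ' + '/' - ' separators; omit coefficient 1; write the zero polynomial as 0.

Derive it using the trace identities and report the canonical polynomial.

-x^3*y*z + x^4 + x^2*y^2 + x^2*z^2 - 4*x^2 + 2

and tr(a^2) = tr(a)*tr(a) - tr(1) = x^2 - 2
next, tr(a b a) = tr(a)*tr(b a) - tr(b) = x*z - y
tr(a^2 b a) = tr(a)*tr(a b a) - tr(a b) = x^2*z - x*y - z
tr(b a b a) = tr(b a)*tr(b a) - tr(1) = z^2 - 2
tr(b a b) = tr(b)*tr(a b) - tr(a) = y*z - x
tr(a^2 b a b) = tr(a)*tr(b a b a) - tr(b a b) = x*z^2 - y*z - x
next, tr(b^-1 a^2 b a) = tr(a^2 b a)*tr(b) - tr(a^2 b a b) = x^2*y*z - x*y^2 - x*z^2 + x
tr(b^-1 a^2 b a^-1) = tr(b^-1 a^2 b)*tr(a) - tr(b^-1 a^2 b a) = -x^2*y*z + x^3 + x*y^2 + x*z^2 - 3*x
tr(b a^-2 b^-1 a^2) = tr(b^-1 a^2 b a^-1)*tr(a) - tr(b^-1 a^2 b) = -x^3*y*z + x^4 + x^2*y^2 + x^2*z^2 - 4*x^2 + 2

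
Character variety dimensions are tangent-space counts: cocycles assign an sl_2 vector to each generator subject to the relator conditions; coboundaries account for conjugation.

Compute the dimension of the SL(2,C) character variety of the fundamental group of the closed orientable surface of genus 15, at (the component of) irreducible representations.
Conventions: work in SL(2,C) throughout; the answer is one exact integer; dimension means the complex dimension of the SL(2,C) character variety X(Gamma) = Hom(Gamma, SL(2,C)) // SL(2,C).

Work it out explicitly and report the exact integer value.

84

Gamma = pi_1(Sigma_15) = < a_1, b_1, ..., a_15, b_15 | prod [a_i, b_i] > has 2g = 30 generators and 1 relator.
A cocycle assigns one sl_2 vector per generator subject to the relator condition d_2(z) = 0: dim of the unconstrained space is 3*2g = 90.
d_2 is surjective at irreducible rho (its cokernel H^2 is dual to H^0 = 0), so dim Z^1 = 90 - 3 = 87.
As always at irreducible rho, dim B^1 = 3.
dim X = dim H^1 = 87 - 3 = 84.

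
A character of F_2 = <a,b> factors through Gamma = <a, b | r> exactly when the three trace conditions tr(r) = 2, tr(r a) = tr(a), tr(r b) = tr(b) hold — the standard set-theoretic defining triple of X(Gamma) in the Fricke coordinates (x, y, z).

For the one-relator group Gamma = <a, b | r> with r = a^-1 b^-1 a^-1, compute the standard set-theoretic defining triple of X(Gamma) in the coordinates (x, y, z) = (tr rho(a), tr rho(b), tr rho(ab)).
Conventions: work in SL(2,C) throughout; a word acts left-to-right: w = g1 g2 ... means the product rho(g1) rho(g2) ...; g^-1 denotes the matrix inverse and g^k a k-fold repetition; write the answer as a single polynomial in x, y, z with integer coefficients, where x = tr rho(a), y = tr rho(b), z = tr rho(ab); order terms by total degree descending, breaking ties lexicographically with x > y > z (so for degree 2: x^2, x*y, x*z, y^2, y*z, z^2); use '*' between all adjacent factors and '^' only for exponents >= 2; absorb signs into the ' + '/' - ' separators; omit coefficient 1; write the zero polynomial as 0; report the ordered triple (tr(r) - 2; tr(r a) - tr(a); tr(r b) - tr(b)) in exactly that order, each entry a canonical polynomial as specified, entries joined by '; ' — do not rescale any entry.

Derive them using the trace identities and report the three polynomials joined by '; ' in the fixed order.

x*z - y - 2; -x + z; x*y*z - y^2 - z^2 - y + 2

tr(b^-1) = tr(b) = y
tr(b^-1 a) = tr(a) * tr(b) - tr(a b)   [inverse elimination on b] = x*y - z
tr(b^-1 a^-1) = tr(b^-1) * tr(a) - tr(b^-1 a)   [inverse elimination on a] = z
tr(a^-1 b^-1 a^-1) = tr(b^-1 a^-1) * tr(a) - tr(b^-1)   [inverse elimination on a] = x*z - y
tr(a^-1 b a^-1) = tr(b a^-1) * tr(a) - tr(b)   [inverse elimination on a] = x^2*y - x*z - y
tr(b^2) = tr(b) * tr(b) - tr(1)   [square of b] = y^2 - 2
tr(b^2 a) = tr(b) * tr(a b) - tr(a)   [square of b] = y*z - x
tr(b a^-1 b) = tr(b^2) * tr(a) - tr(b^2 a)   [inverse elimination on a] = x*y^2 - y*z - x
tr(b a b a) = tr(a b) * tr(a b) - tr(1)   [split at a repeated a] = z^2 - 2
tr(b a^-1 b a) = tr(b a b) * tr(a) - tr(b a b a)   [inverse elimination on a] = x*y*z - x^2 - z^2 + 2
tr(a^-1 b a^-1 b) = tr(b a^-1 b) * tr(a) - tr(b a^-1 b a)   [inverse elimination on a] = x^2*y^2 - 2*x*y*z + z^2 - 2
tr(a^-1 b^-1 a^-1 b) = tr(a^-1 b a^-1) * tr(b) - tr(a^-1 b a^-1 b)   [inverse elimination on b] = x*y*z - y^2 - z^2 + 2
assemble the triple (tr(r) - 2; tr(r a) - x; tr(r b) - y)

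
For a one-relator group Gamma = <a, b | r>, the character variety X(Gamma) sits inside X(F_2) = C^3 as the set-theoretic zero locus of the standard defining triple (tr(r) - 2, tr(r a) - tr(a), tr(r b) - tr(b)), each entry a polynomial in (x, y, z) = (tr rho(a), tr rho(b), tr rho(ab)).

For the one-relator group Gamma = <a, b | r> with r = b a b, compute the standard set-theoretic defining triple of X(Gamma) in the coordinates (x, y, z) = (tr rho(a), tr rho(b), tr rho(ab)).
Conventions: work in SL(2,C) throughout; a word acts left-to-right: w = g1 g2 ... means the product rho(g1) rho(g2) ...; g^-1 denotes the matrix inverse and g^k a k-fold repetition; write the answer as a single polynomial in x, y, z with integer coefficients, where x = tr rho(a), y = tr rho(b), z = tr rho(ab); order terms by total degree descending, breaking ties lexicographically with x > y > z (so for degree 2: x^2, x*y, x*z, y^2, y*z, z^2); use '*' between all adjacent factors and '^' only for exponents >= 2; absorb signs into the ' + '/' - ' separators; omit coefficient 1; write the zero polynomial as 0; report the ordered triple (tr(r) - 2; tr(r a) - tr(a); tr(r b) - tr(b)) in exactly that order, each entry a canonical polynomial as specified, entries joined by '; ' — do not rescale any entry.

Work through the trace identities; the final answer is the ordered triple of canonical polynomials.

y*z - x - 2; z^2 - x - 2; y^2*z - x*y - y - z

and trace(b a b) = trace(b) * trace(a b) - trace(a)  (reduce the b square) = y*z - x
and trace(b a b a) = trace(b a) * trace(b a) - trace(1)   [split at repeated b] = z^2 - 2
trace(b a b^2) = trace(b) * trace(b a b) - trace(b a) = y^2*z - x*y - z
assemble the triple (trace(r) - 2; trace(r a) - x; trace(r b) - y)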